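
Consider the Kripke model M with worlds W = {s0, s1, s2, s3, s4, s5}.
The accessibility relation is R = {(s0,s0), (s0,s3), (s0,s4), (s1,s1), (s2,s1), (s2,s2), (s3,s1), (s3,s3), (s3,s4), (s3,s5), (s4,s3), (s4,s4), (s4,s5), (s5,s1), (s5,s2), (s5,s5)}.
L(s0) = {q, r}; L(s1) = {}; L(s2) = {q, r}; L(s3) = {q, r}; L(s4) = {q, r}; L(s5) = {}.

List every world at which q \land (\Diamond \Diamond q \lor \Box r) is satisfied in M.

Let φ = q \land (\Diamond \Diamond q \lor \Box r). Evaluate φ at each world:
  s0 (successors {s0, s3, s4}): φ is true.
  s1 (successors {s1}): φ is false.
  s2 (successors {s1, s2}): φ is true.
  s3 (successors {s1, s3, s4, s5}): φ is true.
  s4 (successors {s3, s4, s5}): φ is true.
  s5 (successors {s1, s2, s5}): φ is false.
For instance, at s1:
  At s1: q is false, \Diamond \Diamond q \lor \Box r is false, so q \land (\Diamond \Diamond q \lor \Box r) is false.
    At s1: \Diamond \Diamond q is false, \Box r is false, so \Diamond \Diamond q \lor \Box r is false.
      At s1: \Diamond \Diamond q requires \Diamond q at some successor in {s1}.
        At s1: \Diamond q is false.
      So \Diamond \Diamond q is false at s1.
      At s1: \Box r requires r at every successor {s1}.
        r fails at s1, so \Box r is false at s1.
Satisfying worlds: {s0, s2, s3, s4}

s0, s2, s3, s4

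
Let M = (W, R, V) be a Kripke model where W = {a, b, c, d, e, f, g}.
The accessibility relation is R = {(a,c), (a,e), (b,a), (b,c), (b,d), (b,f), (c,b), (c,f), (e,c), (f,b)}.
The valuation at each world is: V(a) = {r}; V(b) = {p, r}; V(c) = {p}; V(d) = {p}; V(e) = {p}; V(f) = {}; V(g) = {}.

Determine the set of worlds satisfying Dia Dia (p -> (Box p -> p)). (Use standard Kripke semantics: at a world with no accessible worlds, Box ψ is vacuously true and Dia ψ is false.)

a, b, c, e, f

Recall that Box ψ holds at a world iff ψ holds at every accessible world, and Dia ψ holds iff ψ holds at some accessible world.
Let φ = Dia Dia (p -> (Box p -> p)). Evaluate φ at each world:
  a (successors {c, e}): φ is true.
  b (successors {a, c, d, f}): φ is true.
  c (successors {b, f}): φ is true.
  d (successors ∅): φ is false.
  e (successors {c}): φ is true.
  f (successors {b}): φ is true.
  g (successors ∅): φ is false.
For instance, at e:
  At e: Dia Dia (p -> (Box p -> p)) requires Dia (p -> (Box p -> p)) at some successor in {c}.
    Dia (p -> (Box p -> p)) holds at c, so Dia Dia (p -> (Box p -> p)) is true at e.
      At c: Dia (p -> (Box p -> p)) requires p -> (Box p -> p) at some successor in {b, f}.
        p -> (Box p -> p) holds at b, so Dia (p -> (Box p -> p)) is true at c.
Satisfying worlds: {a, b, c, e, f}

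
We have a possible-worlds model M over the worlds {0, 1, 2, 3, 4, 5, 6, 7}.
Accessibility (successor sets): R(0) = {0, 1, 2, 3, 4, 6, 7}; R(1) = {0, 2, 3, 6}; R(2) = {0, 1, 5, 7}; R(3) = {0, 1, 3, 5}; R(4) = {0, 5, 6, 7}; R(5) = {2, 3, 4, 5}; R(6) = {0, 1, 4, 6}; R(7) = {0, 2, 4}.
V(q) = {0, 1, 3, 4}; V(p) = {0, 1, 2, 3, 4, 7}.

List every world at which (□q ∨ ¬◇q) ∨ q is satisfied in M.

0, 1, 3, 4

Let φ = (□q ∨ ¬◇q) ∨ q. Evaluate φ at each world:
  0 (successors {0, 1, 2, 3, 4, 6, 7}): φ is true.
  1 (successors {0, 2, 3, 6}): φ is true.
  2 (successors {0, 1, 5, 7}): φ is false.
  3 (successors {0, 1, 3, 5}): φ is true.
  4 (successors {0, 5, 6, 7}): φ is true.
  5 (successors {2, 3, 4, 5}): φ is false.
  6 (successors {0, 1, 4, 6}): φ is false.
  7 (successors {0, 2, 4}): φ is false.
For instance, at 6:
  At 6: □q ∨ ¬◇q is false, q is false, so (□q ∨ ¬◇q) ∨ q is false.
    At 6: □q is false, ¬◇q is false, so □q ∨ ¬◇q is false.
      At 6: □q requires q at every successor {0, 1, 4, 6}.
        q fails at 6, so □q is false at 6.
      At 6: ◇q is true, so ¬◇q is false.
Satisfying worlds: {0, 1, 3, 4}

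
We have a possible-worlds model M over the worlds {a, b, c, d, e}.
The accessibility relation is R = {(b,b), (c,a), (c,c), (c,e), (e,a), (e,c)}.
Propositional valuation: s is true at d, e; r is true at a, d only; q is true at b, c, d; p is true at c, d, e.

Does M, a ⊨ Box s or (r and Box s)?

Yes

At a: Box s is true, r and Box s is true, so Box s or (r and Box s) is true.
  At a: no accessible worlds, so Box s holds vacuously.
  At a: r is true, Box s is true, so r and Box s is true.
    At a: no accessible worlds, so Box s holds vacuously.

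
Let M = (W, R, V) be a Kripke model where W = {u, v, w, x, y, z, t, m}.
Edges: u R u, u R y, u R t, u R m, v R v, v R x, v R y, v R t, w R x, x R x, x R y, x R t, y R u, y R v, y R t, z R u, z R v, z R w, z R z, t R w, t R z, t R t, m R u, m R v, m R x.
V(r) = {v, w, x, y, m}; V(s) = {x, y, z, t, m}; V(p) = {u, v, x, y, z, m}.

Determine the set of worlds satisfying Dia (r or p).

Let φ = Dia (r or p). Evaluate φ at each world:
  u (successors {u, y, t, m}): φ is true.
  v (successors {v, x, y, t}): φ is true.
  w (successors {x}): φ is true.
  x (successors {x, y, t}): φ is true.
  y (successors {u, v, t}): φ is true.
  z (successors {u, v, w, z}): φ is true.
  t (successors {w, z, t}): φ is true.
  m (successors {u, v, x}): φ is true.
For instance, at v:
  At v: Dia (r or p) requires r or p at some successor in {v, x, y, t}.
    r or p holds at v, so Dia (r or p) is true at v.
Satisfying worlds: {u, v, w, x, y, z, t, m}

u, v, w, x, y, z, t, m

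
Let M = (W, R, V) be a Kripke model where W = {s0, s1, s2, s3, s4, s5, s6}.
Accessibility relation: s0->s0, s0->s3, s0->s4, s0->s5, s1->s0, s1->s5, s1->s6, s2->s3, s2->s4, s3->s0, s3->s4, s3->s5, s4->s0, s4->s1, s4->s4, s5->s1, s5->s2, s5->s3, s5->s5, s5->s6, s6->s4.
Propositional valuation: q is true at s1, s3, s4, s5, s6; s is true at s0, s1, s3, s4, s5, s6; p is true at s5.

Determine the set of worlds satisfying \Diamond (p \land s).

s0, s1, s3, s5

Let φ = \Diamond (p \land s). Evaluate φ at each world:
  s0 (successors {s0, s3, s4, s5}): φ is true.
  s1 (successors {s0, s5, s6}): φ is true.
  s2 (successors {s3, s4}): φ is false.
  s3 (successors {s0, s4, s5}): φ is true.
  s4 (successors {s0, s1, s4}): φ is false.
  s5 (successors {s1, s2, s3, s5, s6}): φ is true.
  s6 (successors {s4}): φ is false.
For instance, at s6:
  At s6: \Diamond (p \land s) requires p \land s at some successor in {s4}.
    At s4: p \land s is false.
  So \Diamond (p \land s) is false at s6.
Satisfying worlds: {s0, s1, s3, s5}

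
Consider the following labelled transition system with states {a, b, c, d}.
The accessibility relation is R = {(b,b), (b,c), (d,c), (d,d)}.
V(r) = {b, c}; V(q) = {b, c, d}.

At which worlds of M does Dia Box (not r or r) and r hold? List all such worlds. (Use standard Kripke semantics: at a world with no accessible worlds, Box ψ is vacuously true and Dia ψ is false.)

Recall that Box ψ holds at a world iff ψ holds at every accessible world, and Dia ψ holds iff ψ holds at some accessible world.
Let φ = Dia Box (not r or r) and r. Evaluate φ at each world:
  a (successors ∅): φ is false.
  b (successors {b, c}): φ is true.
  c (successors ∅): φ is false.
  d (successors {c, d}): φ is false.
For instance, at d:
  At d: Dia Box (not r or r) is true, r is false, so Dia Box (not r or r) and r is false.
    At d: Dia Box (not r or r) requires Box (not r or r) at some successor in {c, d}.
      Box (not r or r) holds at c, so Dia Box (not r or r) is true at d.
Satisfying worlds: {b}

b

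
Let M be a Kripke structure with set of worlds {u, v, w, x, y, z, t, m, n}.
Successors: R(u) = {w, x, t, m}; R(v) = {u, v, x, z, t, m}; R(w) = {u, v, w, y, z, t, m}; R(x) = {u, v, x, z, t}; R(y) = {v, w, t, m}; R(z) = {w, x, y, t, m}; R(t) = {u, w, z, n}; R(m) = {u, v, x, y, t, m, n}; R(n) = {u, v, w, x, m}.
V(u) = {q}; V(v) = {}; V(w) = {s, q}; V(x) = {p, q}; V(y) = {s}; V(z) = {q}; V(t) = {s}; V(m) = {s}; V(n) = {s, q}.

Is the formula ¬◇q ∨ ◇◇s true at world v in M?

At v: ¬◇q is false, ◇◇s is true, so ¬◇q ∨ ◇◇s is true.
  At v: ◇q is true, so ¬◇q is false.
    At v: ◇q requires q at some successor in {u, v, x, z, t, m}.
      q holds at u, so ◇q is true at v.
  At v: ◇◇s requires ◇s at some successor in {u, v, x, z, t, m}.
    ◇s holds at u, so ◇◇s is true at v.
      At u: ◇s requires s at some successor in {w, x, t, m}.
        s holds at w, so ◇s is true at u.

Yes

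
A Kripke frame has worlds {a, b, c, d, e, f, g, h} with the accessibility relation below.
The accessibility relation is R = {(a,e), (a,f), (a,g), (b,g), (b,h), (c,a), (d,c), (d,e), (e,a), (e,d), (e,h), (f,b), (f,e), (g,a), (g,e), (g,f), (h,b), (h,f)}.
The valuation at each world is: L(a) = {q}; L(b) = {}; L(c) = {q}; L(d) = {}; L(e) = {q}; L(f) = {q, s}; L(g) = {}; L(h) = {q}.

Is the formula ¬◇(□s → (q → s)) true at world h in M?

No

At h: ◇(□s → (q → s)) is true, so ¬◇(□s → (q → s)) is false.
  At h: ◇(□s → (q → s)) requires □s → (q → s) at some successor in {b, f}.
    □s → (q → s) holds at b, so ◇(□s → (q → s)) is true at h.
      At b: □s is false, q → s is true, so □s → (q → s) is true.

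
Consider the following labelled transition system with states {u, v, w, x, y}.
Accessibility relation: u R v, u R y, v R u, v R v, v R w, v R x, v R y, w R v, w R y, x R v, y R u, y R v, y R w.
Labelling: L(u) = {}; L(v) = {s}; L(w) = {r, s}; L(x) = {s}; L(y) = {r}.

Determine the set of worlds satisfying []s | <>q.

Let φ = []s | <>q. Evaluate φ at each world:
  u (successors {v, y}): φ is false.
  v (successors {u, v, w, x, y}): φ is false.
  w (successors {v, y}): φ is false.
  x (successors {v}): φ is true.
  y (successors {u, v, w}): φ is false.
For instance, at y:
  At y: []s is false, <>q is false, so []s | <>q is false.
    At y: []s requires s at every successor {u, v, w}.
      s fails at u, so []s is false at y.
    At y: <>q requires q at some successor in {u, v, w}.
      At u: q is false.
      At v: q is false.
      At w: q is false.
    So <>q is false at y.
Satisfying worlds: {x}

x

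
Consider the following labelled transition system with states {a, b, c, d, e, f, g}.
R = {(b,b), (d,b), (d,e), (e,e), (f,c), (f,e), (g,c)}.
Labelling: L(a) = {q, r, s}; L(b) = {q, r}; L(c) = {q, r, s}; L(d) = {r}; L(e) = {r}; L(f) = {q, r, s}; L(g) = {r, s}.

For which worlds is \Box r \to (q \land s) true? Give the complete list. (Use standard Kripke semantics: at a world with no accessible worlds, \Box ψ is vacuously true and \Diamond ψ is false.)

Let φ = \Box r \to (q \land s). Evaluate φ at each world:
  a (successors ∅): φ is true.
  b (successors {b}): φ is false.
  c (successors ∅): φ is true.
  d (successors {b, e}): φ is false.
  e (successors {e}): φ is false.
  f (successors {c, e}): φ is true.
  g (successors {c}): φ is false.
For instance, at e:
  At e: \Box r is true, q \land s is false, so \Box r \to (q \land s) is false.
    At e: \Box r requires r at every successor {e}.
      At e: r is true.
    So \Box r is true at e.
Satisfying worlds: {a, c, f}

a, c, f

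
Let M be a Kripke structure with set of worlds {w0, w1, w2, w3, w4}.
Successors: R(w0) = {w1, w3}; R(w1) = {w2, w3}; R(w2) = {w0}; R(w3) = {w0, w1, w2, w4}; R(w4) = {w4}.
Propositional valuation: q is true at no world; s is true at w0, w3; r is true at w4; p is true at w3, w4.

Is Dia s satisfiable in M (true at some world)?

Let φ = Dia s. Evaluate φ at each world:
  w0 (successors {w1, w3}): φ is true.
  w1 (successors {w2, w3}): φ is true.
  w2 (successors {w0}): φ is true.
  w3 (successors {w0, w1, w2, w4}): φ is true.
  w4 (successors {w4}): φ is false.
Detail at w0 (witness):
  At w0: Dia s requires s at some successor in {w1, w3}.
    s holds at w3, so Dia s is true at w0.

Yes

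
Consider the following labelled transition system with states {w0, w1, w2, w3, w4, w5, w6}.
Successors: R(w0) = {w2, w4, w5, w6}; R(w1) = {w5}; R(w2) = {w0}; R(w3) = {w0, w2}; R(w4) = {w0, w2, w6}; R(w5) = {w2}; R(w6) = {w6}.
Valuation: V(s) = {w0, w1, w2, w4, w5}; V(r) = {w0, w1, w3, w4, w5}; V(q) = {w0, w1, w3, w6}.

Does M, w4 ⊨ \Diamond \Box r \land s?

Recall that \Box ψ holds at a world iff ψ holds at every accessible world, and \Diamond ψ holds iff ψ holds at some accessible world.
At w4: \Diamond \Box r is true, s is true, so \Diamond \Box r \land s is true.
  At w4: \Diamond \Box r requires \Box r at some successor in {w0, w2, w6}.
    \Box r holds at w2, so \Diamond \Box r is true at w4.
      At w2: \Box r requires r at every successor {w0}.
        At w0: r is true.
      So \Box r is true at w2.

Yes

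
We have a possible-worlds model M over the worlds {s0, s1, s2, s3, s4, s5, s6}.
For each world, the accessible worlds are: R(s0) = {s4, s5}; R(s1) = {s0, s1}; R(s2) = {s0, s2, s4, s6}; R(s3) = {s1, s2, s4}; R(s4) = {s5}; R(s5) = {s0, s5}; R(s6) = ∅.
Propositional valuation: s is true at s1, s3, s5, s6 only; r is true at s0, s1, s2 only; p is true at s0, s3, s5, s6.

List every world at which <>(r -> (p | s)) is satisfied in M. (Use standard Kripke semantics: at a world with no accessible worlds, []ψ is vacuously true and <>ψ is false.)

Recall that <>ψ holds at a world iff ψ holds at some accessible world.
Let φ = <>(r -> (p | s)). Evaluate φ at each world:
  s0 (successors {s4, s5}): φ is true.
  s1 (successors {s0, s1}): φ is true.
  s2 (successors {s0, s2, s4, s6}): φ is true.
  s3 (successors {s1, s2, s4}): φ is true.
  s4 (successors {s5}): φ is true.
  s5 (successors {s0, s5}): φ is true.
  s6 (successors ∅): φ is false.
For instance, at s4:
  At s4: <>(r -> (p | s)) requires r -> (p | s) at some successor in {s5}.
    r -> (p | s) holds at s5, so <>(r -> (p | s)) is true at s4.
Satisfying worlds: {s0, s1, s2, s3, s4, s5}

s0, s1, s2, s3, s4, s5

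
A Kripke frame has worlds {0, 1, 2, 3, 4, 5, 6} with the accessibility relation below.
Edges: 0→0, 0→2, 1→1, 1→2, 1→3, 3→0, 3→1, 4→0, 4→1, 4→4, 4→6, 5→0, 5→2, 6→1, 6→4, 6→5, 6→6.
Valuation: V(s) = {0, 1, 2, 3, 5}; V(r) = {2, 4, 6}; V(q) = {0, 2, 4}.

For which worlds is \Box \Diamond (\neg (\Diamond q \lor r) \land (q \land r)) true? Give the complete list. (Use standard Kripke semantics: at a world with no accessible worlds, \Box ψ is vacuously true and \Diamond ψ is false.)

2

Recall that \Box ψ holds at a world iff ψ holds at every accessible world, and \Diamond ψ holds iff ψ holds at some accessible world.
Let φ = \Box \Diamond (\neg (\Diamond q \lor r) \land (q \land r)). Evaluate φ at each world:
  0 (successors {0, 2}): φ is false.
  1 (successors {1, 2, 3}): φ is false.
  2 (successors ∅): φ is true.
  3 (successors {0, 1}): φ is false.
  4 (successors {0, 1, 4, 6}): φ is false.
  5 (successors {0, 2}): φ is false.
  6 (successors {1, 4, 5, 6}): φ is false.
For instance, at 4:
  At 4: \Box \Diamond (\neg (\Diamond q \lor r) \land (q \land r)) requires \Diamond (\neg (\Diamond q \lor r) \land (q \land r)) at every successor {0, 1, 4, 6}.
    \Diamond (\neg (\Diamond q \lor r) \land (q \land r)) fails at 0, so \Box \Diamond (\neg (\Diamond q \lor r) \land (q \land r)) is false at 4.
      At 0: \Diamond (\neg (\Diamond q \lor r) \land (q \land r)) requires \neg (\Diamond q \lor r) \land (q \land r) at some successor in {0, 2}.
        At 0: \neg (\Diamond q \lor r) \land (q \land r) is false.
        At 2: \neg (\Diamond q \lor r) \land (q \land r) is false.
      So \Diamond (\neg (\Diamond q \lor r) \land (q \land r)) is false at 0.
Satisfying worlds: {2}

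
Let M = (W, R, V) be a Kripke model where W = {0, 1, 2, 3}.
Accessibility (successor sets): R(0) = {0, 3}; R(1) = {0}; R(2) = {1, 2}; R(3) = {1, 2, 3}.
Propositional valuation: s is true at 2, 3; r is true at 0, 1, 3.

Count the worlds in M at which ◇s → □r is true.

2

Let φ = ◇s → □r. Evaluate φ at each world:
  0 (successors {0, 3}): φ is true.
  1 (successors {0}): φ is true.
  2 (successors {1, 2}): φ is false.
  3 (successors {1, 2, 3}): φ is false.
For instance, at 3:
  At 3: ◇s is true, □r is false, so ◇s → □r is false.
    At 3: ◇s requires s at some successor in {1, 2, 3}.
      s holds at 2, so ◇s is true at 3.
    At 3: □r requires r at every successor {1, 2, 3}.
      r fails at 2, so □r is false at 3.
Satisfying worlds: {0, 1}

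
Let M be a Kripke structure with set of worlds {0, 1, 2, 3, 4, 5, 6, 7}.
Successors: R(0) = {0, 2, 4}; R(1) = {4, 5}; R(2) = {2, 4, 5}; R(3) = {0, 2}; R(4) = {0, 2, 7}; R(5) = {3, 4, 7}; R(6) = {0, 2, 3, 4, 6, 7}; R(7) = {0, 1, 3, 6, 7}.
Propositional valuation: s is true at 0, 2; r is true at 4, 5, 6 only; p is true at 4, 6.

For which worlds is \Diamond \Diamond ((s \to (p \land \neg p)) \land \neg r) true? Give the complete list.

Let φ = \Diamond \Diamond ((s \to (p \land \neg p)) \land \neg r). Evaluate φ at each world:
  0 (successors {0, 2, 4}): φ is true.
  1 (successors {4, 5}): φ is true.
  2 (successors {2, 4, 5}): φ is true.
  3 (successors {0, 2}): φ is false.
  4 (successors {0, 2, 7}): φ is true.
  5 (successors {3, 4, 7}): φ is true.
  6 (successors {0, 2, 3, 4, 6, 7}): φ is true.
  7 (successors {0, 1, 3, 6, 7}): φ is true.
For instance, at 4:
  At 4: \Diamond \Diamond ((s \to (p \land \neg p)) \land \neg r) requires \Diamond ((s \to (p \land \neg p)) \land \neg r) at some successor in {0, 2, 7}.
    \Diamond ((s \to (p \land \neg p)) \land \neg r) holds at 7, so \Diamond \Diamond ((s \to (p \land \neg p)) \land \neg r) is true at 4.
      At 7: \Diamond ((s \to (p \land \neg p)) \land \neg r) requires (s \to (p \land \neg p)) \land \neg r at some successor in {0, 1, 3, 6, 7}.
        (s \to (p \land \neg p)) \land \neg r holds at 1, so \Diamond ((s \to (p \land \neg p)) \land \neg r) is true at 7.
Satisfying worlds: {0, 1, 2, 4, 5, 6, 7}

0, 1, 2, 4, 5, 6, 7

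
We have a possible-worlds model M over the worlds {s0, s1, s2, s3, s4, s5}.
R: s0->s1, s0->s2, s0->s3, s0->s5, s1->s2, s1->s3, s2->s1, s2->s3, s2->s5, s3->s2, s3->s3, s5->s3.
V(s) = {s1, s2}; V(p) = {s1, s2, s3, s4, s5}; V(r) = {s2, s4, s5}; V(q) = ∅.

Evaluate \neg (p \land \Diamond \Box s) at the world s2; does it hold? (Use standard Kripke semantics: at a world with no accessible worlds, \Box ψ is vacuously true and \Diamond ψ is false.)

Recall that \Box ψ holds at a world iff ψ holds at every accessible world, and \Diamond ψ holds iff ψ holds at some accessible world.
At s2: p \land \Diamond \Box s is false, so \neg (p \land \Diamond \Box s) is true.
  At s2: p is true, \Diamond \Box s is false, so p \land \Diamond \Box s is false.
    At s2: \Diamond \Box s requires \Box s at some successor in {s1, s3, s5}.
      At s1: \Box s is false.
      At s3: \Box s is false.
      At s5: \Box s is false.
    So \Diamond \Box s is false at s2.

Yes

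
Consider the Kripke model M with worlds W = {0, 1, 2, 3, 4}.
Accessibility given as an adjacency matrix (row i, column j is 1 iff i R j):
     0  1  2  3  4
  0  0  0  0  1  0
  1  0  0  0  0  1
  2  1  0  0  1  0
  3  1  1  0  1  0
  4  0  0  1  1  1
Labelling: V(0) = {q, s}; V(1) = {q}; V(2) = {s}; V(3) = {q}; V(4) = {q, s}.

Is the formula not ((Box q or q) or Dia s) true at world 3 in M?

No

At 3: (Box q or q) or Dia s is true, so not ((Box q or q) or Dia s) is false.
  At 3: Box q or q is true, Dia s is true, so (Box q or q) or Dia s is true.
    At 3: Box q is true, q is true, so Box q or q is true.
      At 3: Box q requires q at every successor {0, 1, 3}.
        At 0: q is true.
        At 1: q is true.
        At 3: q is true.
      So Box q is true at 3.
    At 3: Dia s requires s at some successor in {0, 1, 3}.
      s holds at 0, so Dia s is true at 3.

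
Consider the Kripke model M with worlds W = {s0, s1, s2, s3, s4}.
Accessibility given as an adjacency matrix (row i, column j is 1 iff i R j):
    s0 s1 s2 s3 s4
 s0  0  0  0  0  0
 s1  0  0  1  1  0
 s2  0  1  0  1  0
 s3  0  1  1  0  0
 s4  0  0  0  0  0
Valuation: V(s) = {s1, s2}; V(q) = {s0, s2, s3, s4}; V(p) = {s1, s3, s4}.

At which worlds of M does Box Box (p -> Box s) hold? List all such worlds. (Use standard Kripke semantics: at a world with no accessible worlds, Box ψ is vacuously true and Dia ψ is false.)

s0, s4

Let φ = Box Box (p -> Box s). Evaluate φ at each world:
  s0 (successors ∅): φ is true.
  s1 (successors {s2, s3}): φ is false.
  s2 (successors {s1, s3}): φ is false.
  s3 (successors {s1, s2}): φ is false.
  s4 (successors ∅): φ is true.
For instance, at s3:
  At s3: Box Box (p -> Box s) requires Box (p -> Box s) at every successor {s1, s2}.
    Box (p -> Box s) fails at s2, so Box Box (p -> Box s) is false at s3.
      At s2: Box (p -> Box s) requires p -> Box s at every successor {s1, s3}.
        p -> Box s fails at s1, so Box (p -> Box s) is false at s2.
Satisfying worlds: {s0, s4}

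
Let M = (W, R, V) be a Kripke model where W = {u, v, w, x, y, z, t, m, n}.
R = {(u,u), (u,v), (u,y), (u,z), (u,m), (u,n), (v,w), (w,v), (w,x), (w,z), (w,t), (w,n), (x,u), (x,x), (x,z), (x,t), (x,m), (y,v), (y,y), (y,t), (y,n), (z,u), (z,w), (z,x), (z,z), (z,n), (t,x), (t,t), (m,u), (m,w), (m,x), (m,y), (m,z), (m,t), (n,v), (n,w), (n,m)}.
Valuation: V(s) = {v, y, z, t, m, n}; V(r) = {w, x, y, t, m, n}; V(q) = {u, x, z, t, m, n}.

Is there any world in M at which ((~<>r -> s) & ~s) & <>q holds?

Let φ = ((~<>r -> s) & ~s) & <>q. Evaluate φ at each world:
  u (successors {u, v, y, z, m, n}): φ is true.
  v (successors {w}): φ is false.
  w (successors {v, x, z, t, n}): φ is true.
  x (successors {u, x, z, t, m}): φ is true.
  y (successors {v, y, t, n}): φ is false.
  z (successors {u, w, x, z, n}): φ is false.
  t (successors {x, t}): φ is false.
  m (successors {u, w, x, y, z, t}): φ is false.
  n (successors {v, w, m}): φ is false.
Detail at u (witness):
  At u: (~<>r -> s) & ~s is true, <>q is true, so ((~<>r -> s) & ~s) & <>q is true.
    At u: ~<>r -> s is true, ~s is true, so (~<>r -> s) & ~s is true.
      At u: ~<>r is false, s is false, so ~<>r -> s is true.
    At u: <>q requires q at some successor in {u, v, y, z, m, n}.
      q holds at u, so <>q is true at u.

Yes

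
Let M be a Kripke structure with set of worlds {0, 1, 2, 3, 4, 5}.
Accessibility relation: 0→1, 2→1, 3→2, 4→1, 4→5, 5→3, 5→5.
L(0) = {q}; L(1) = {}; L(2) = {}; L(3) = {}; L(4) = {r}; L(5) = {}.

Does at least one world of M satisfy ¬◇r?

Let φ = ¬◇r. Evaluate φ at each world:
  0 (successors {1}): φ is true.
  1 (successors ∅): φ is true.
  2 (successors {1}): φ is true.
  3 (successors {2}): φ is true.
  4 (successors {1, 5}): φ is true.
  5 (successors {3, 5}): φ is true.
Detail at 0 (witness):
  At 0: ◇r is false, so ¬◇r is true.
    At 0: ◇r requires r at some successor in {1}.
      At 1: r is false.
    So ◇r is false at 0.

Yes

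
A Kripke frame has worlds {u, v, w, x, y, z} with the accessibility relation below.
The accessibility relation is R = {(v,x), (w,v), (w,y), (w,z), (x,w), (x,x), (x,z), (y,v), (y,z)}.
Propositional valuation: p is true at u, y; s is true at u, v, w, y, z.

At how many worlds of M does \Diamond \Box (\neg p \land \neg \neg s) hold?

3

Let φ = \Diamond \Box (\neg p \land \neg \neg s). Evaluate φ at each world:
  u (successors ∅): φ is false.
  v (successors {x}): φ is false.
  w (successors {v, y, z}): φ is true.
  x (successors {w, x, z}): φ is true.
  y (successors {v, z}): φ is true.
  z (successors ∅): φ is false.
For instance, at y:
  At y: \Diamond \Box (\neg p \land \neg \neg s) requires \Box (\neg p \land \neg \neg s) at some successor in {v, z}.
    \Box (\neg p \land \neg \neg s) holds at z, so \Diamond \Box (\neg p \land \neg \neg s) is true at y.
      At z: no accessible worlds, so \Box (\neg p \land \neg \neg s) holds vacuously.
Satisfying worlds: {w, x, y}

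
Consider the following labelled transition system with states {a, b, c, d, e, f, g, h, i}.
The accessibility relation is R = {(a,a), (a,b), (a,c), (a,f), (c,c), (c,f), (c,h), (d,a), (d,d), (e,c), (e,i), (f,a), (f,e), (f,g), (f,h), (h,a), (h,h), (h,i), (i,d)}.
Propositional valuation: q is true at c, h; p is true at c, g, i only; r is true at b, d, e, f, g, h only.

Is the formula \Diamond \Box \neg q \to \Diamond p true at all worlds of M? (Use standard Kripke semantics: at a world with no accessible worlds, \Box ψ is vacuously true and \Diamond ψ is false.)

No

Let φ = \Diamond \Box \neg q \to \Diamond p. Evaluate φ at each world:
  a (successors {a, b, c, f}): φ is true.
  b (successors ∅): φ is true.
  c (successors {c, f, h}): φ is true.
  d (successors {a, d}): φ is false.
  e (successors {c, i}): φ is true.
  f (successors {a, e, g, h}): φ is true.
  g (successors ∅): φ is true.
  h (successors {a, h, i}): φ is true.
  i (successors {d}): φ is false.
Detail at d (counterexample):
  At d: \Diamond \Box \neg q is true, \Diamond p is false, so \Diamond \Box \neg q \to \Diamond p is false.
    At d: \Diamond \Box \neg q requires \Box \neg q at some successor in {a, d}.
      \Box \neg q holds at d, so \Diamond \Box \neg q is true at d.
    At d: \Diamond p requires p at some successor in {a, d}.
      At a: p is false.
      At d: p is false.
    So \Diamond p is false at d.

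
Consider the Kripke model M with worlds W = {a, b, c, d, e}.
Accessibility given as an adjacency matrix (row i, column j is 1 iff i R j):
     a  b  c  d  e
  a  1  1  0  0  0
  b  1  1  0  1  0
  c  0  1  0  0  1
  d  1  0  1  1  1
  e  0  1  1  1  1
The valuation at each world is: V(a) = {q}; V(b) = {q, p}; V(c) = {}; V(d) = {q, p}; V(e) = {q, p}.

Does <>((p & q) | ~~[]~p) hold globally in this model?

Yes

Let φ = <>((p & q) | ~~[]~p). Evaluate φ at each world:
  a (successors {a, b}): φ is true.
  b (successors {a, b, d}): φ is true.
  c (successors {b, e}): φ is true.
  d (successors {a, c, d, e}): φ is true.
  e (successors {b, c, d, e}): φ is true.
For instance, at d:
  At d: <>((p & q) | ~~[]~p) requires (p & q) | ~~[]~p at some successor in {a, c, d, e}.
    (p & q) | ~~[]~p holds at d, so <>((p & q) | ~~[]~p) is true at d.
      At d: p & q is true, ~~[]~p is false, so (p & q) | ~~[]~p is true.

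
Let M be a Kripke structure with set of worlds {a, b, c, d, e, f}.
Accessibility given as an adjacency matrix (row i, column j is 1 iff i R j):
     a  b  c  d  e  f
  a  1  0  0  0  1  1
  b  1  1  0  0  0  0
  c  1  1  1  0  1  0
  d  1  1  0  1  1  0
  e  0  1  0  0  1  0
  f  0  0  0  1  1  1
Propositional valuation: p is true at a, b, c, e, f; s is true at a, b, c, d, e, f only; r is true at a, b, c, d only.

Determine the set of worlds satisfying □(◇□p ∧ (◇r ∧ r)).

Recall that □ψ holds at a world iff ψ holds at every accessible world, and ◇ψ holds iff ψ holds at some accessible world.
Let φ = □(◇□p ∧ (◇r ∧ r)). Evaluate φ at each world:
  a (successors {a, e, f}): φ is false.
  b (successors {a, b}): φ is true.
  c (successors {a, b, c, e}): φ is false.
  d (successors {a, b, d, e}): φ is false.
  e (successors {b, e}): φ is false.
  f (successors {d, e, f}): φ is false.
For instance, at e:
  At e: □(◇□p ∧ (◇r ∧ r)) requires ◇□p ∧ (◇r ∧ r) at every successor {b, e}.
    ◇□p ∧ (◇r ∧ r) fails at e, so □(◇□p ∧ (◇r ∧ r)) is false at e.
      At e: ◇□p is true, ◇r ∧ r is false, so ◇□p ∧ (◇r ∧ r) is false.
Satisfying worlds: {b}

b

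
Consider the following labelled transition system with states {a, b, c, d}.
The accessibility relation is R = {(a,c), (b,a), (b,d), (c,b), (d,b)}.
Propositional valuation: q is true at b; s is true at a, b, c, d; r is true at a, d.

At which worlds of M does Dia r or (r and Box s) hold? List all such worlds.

Let φ = Dia r or (r and Box s). Evaluate φ at each world:
  a (successors {c}): φ is true.
  b (successors {a, d}): φ is true.
  c (successors {b}): φ is false.
  d (successors {b}): φ is true.
For instance, at c:
  At c: Dia r is false, r and Box s is false, so Dia r or (r and Box s) is false.
    At c: Dia r requires r at some successor in {b}.
      At b: r is false.
    So Dia r is false at c.
    At c: r is false, Box s is true, so r and Box s is false.
      At c: Box s requires s at every successor {b}.
        At b: s is true.
      So Box s is true at c.
Satisfying worlds: {a, b, d}

a, b, d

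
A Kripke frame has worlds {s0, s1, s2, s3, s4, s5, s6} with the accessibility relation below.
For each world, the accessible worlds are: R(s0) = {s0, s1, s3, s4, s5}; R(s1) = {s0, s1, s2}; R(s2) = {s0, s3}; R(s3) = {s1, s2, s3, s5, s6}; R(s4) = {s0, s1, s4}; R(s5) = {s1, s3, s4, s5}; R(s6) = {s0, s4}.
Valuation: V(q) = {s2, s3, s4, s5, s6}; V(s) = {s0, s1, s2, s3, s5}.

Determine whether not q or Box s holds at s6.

No

At s6: not q is false, Box s is false, so not q or Box s is false.
  At s6: Box s requires s at every successor {s0, s4}.
    s fails at s4, so Box s is false at s6.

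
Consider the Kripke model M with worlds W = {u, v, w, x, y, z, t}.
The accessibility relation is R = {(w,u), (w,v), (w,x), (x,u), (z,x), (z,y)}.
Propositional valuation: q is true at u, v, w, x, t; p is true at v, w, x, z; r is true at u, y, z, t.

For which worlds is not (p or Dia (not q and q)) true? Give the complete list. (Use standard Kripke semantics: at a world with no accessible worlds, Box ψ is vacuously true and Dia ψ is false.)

Let φ = not (p or Dia (not q and q)). Evaluate φ at each world:
  u (successors ∅): φ is true.
  v (successors ∅): φ is false.
  w (successors {u, v, x}): φ is false.
  x (successors {u}): φ is false.
  y (successors ∅): φ is true.
  z (successors {x, y}): φ is false.
  t (successors ∅): φ is true.
For instance, at x:
  At x: p or Dia (not q and q) is true, so not (p or Dia (not q and q)) is false.
    At x: p is true, Dia (not q and q) is false, so p or Dia (not q and q) is true.
      At x: Dia (not q and q) requires not q and q at some successor in {u}.
        At u: not q and q is false.
      So Dia (not q and q) is false at x.
Satisfying worlds: {u, y, t}

u, y, t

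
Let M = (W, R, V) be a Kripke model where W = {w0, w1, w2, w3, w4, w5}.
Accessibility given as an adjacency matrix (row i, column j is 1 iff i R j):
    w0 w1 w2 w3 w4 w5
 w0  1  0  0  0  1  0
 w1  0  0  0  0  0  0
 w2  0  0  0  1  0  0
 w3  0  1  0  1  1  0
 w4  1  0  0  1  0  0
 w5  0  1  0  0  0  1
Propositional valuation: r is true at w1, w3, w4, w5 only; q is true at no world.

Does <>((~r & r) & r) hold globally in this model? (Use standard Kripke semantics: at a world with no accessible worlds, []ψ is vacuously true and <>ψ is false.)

No

Recall that <>ψ holds at a world iff ψ holds at some accessible world.
Let φ = <>((~r & r) & r). Evaluate φ at each world:
  w0 (successors {w0, w4}): φ is false.
  w1 (successors ∅): φ is false.
  w2 (successors {w3}): φ is false.
  w3 (successors {w1, w3, w4}): φ is false.
  w4 (successors {w0, w3}): φ is false.
  w5 (successors {w1, w5}): φ is false.
Detail at w0 (counterexample):
  At w0: <>((~r & r) & r) requires (~r & r) & r at some successor in {w0, w4}.
    At w0: (~r & r) & r is false.
    At w4: (~r & r) & r is false.
  So <>((~r & r) & r) is false at w0.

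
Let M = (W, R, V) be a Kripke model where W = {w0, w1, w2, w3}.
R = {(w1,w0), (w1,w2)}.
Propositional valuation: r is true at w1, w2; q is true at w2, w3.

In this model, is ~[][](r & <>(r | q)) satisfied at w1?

No

At w1: [][](r & <>(r | q)) is true, so ~[][](r & <>(r | q)) is false.
  At w1: [][](r & <>(r | q)) requires [](r & <>(r | q)) at every successor {w0, w2}.
      At w0: no accessible worlds, so [](r & <>(r | q)) holds vacuously.
      At w2: no accessible worlds, so [](r & <>(r | q)) holds vacuously.
  So [][](r & <>(r | q)) is true at w1.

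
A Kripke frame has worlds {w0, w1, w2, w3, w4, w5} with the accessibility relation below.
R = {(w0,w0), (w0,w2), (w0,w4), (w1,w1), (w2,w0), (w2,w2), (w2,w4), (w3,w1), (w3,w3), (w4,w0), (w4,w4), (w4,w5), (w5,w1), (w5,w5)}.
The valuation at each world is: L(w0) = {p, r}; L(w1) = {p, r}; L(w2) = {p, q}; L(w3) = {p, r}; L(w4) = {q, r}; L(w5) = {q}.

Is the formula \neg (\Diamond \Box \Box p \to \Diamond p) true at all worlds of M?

Let φ = \neg (\Diamond \Box \Box p \to \Diamond p). Evaluate φ at each world:
  w0 (successors {w0, w2, w4}): φ is false.
  w1 (successors {w1}): φ is false.
  w2 (successors {w0, w2, w4}): φ is false.
  w3 (successors {w1, w3}): φ is false.
  w4 (successors {w0, w4, w5}): φ is false.
  w5 (successors {w1, w5}): φ is false.
Detail at w0 (counterexample):
  At w0: \Diamond \Box \Box p \to \Diamond p is true, so \neg (\Diamond \Box \Box p \to \Diamond p) is false.
    At w0: \Diamond \Box \Box p is false, \Diamond p is true, so \Diamond \Box \Box p \to \Diamond p is true.
      At w0: \Diamond \Box \Box p requires \Box \Box p at some successor in {w0, w2, w4}.
        At w0: \Box \Box p is false.
        At w2: \Box \Box p is false.
        At w4: \Box \Box p is false.
      So \Diamond \Box \Box p is false at w0.
      At w0: \Diamond p requires p at some successor in {w0, w2, w4}.
        p holds at w0, so \Diamond p is true at w0.

No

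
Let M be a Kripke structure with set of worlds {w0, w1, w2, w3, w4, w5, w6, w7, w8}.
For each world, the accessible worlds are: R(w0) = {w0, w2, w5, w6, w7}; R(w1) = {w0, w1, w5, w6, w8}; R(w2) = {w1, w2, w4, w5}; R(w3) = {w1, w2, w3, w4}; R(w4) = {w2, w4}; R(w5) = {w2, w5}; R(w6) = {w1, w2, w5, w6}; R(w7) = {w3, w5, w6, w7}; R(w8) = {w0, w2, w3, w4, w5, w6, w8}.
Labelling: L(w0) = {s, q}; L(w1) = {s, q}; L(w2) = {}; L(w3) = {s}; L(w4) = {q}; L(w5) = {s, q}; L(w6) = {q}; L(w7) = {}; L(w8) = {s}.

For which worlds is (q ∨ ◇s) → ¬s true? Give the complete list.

w2, w4, w6, w7

Recall that ◇ψ holds at a world iff ψ holds at some accessible world.
Let φ = (q ∨ ◇s) → ¬s. Evaluate φ at each world:
  w0 (successors {w0, w2, w5, w6, w7}): φ is false.
  w1 (successors {w0, w1, w5, w6, w8}): φ is false.
  w2 (successors {w1, w2, w4, w5}): φ is true.
  w3 (successors {w1, w2, w3, w4}): φ is false.
  w4 (successors {w2, w4}): φ is true.
  w5 (successors {w2, w5}): φ is false.
  w6 (successors {w1, w2, w5, w6}): φ is true.
  w7 (successors {w3, w5, w6, w7}): φ is true.
  w8 (successors {w0, w2, w3, w4, w5, w6, w8}): φ is false.
For instance, at w2:
  At w2: q ∨ ◇s is true, ¬s is true, so (q ∨ ◇s) → ¬s is true.
    At w2: q is false, ◇s is true, so q ∨ ◇s is true.
      At w2: ◇s requires s at some successor in {w1, w2, w4, w5}.
        s holds at w1, so ◇s is true at w2.
Satisfying worlds: {w2, w4, w6, w7}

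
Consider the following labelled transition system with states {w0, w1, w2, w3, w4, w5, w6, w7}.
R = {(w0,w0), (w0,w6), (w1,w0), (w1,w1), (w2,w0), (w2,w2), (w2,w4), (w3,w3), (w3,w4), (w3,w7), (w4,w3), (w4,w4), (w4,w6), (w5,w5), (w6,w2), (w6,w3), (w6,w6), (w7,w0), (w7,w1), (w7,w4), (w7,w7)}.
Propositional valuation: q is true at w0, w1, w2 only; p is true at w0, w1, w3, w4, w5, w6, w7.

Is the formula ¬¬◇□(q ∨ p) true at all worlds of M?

Yes

Recall that □ψ holds at a world iff ψ holds at every accessible world, and ◇ψ holds iff ψ holds at some accessible world.
Let φ = ¬¬◇□(q ∨ p). Evaluate φ at each world:
  w0 (successors {w0, w6}): φ is true.
  w1 (successors {w0, w1}): φ is true.
  w2 (successors {w0, w2, w4}): φ is true.
  w3 (successors {w3, w4, w7}): φ is true.
  w4 (successors {w3, w4, w6}): φ is true.
  w5 (successors {w5}): φ is true.
  w6 (successors {w2, w3, w6}): φ is true.
  w7 (successors {w0, w1, w4, w7}): φ is true.
For instance, at w2:
  At w2: ¬◇□(q ∨ p) is false, so ¬¬◇□(q ∨ p) is true.
    At w2: ◇□(q ∨ p) is true, so ¬◇□(q ∨ p) is false.
      At w2: ◇□(q ∨ p) requires □(q ∨ p) at some successor in {w0, w2, w4}.
        □(q ∨ p) holds at w0, so ◇□(q ∨ p) is true at w2.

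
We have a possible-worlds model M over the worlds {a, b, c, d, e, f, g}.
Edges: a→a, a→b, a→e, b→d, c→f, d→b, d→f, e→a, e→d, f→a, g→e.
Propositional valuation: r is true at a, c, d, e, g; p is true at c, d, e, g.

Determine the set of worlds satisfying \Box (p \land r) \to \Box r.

a, b, c, d, e, f, g

Let φ = \Box (p \land r) \to \Box r. Evaluate φ at each world:
  a (successors {a, b, e}): φ is true.
  b (successors {d}): φ is true.
  c (successors {f}): φ is true.
  d (successors {b, f}): φ is true.
  e (successors {a, d}): φ is true.
  f (successors {a}): φ is true.
  g (successors {e}): φ is true.
For instance, at a:
  At a: \Box (p \land r) is false, \Box r is false, so \Box (p \land r) \to \Box r is true.
    At a: \Box (p \land r) requires p \land r at every successor {a, b, e}.
      p \land r fails at a, so \Box (p \land r) is false at a.
    At a: \Box r requires r at every successor {a, b, e}.
      r fails at b, so \Box r is false at a.
Satisfying worlds: {a, b, c, d, e, f, g}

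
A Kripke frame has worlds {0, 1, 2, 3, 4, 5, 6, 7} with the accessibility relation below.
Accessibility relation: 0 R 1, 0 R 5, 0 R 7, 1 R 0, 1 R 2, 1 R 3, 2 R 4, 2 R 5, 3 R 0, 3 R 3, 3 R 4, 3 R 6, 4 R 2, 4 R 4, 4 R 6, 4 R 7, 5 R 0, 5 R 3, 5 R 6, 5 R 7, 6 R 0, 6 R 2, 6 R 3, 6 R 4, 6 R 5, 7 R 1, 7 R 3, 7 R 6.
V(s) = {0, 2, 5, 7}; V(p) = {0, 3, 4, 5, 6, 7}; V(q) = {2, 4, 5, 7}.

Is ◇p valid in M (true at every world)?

Let φ = ◇p. Evaluate φ at each world:
  0 (successors {1, 5, 7}): φ is true.
  1 (successors {0, 2, 3}): φ is true.
  2 (successors {4, 5}): φ is true.
  3 (successors {0, 3, 4, 6}): φ is true.
  4 (successors {2, 4, 6, 7}): φ is true.
  5 (successors {0, 3, 6, 7}): φ is true.
  6 (successors {0, 2, 3, 4, 5}): φ is true.
  7 (successors {1, 3, 6}): φ is true.
For instance, at 5:
  At 5: ◇p requires p at some successor in {0, 3, 6, 7}.
    p holds at 0, so ◇p is true at 5.

Yes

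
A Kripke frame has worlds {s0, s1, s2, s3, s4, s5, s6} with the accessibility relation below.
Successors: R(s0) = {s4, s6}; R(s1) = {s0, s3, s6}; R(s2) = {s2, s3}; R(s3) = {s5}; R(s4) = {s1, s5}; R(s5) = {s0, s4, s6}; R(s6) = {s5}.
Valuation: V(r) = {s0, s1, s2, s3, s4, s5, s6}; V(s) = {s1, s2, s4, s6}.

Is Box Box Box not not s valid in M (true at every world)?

Let φ = Box Box Box not not s. Evaluate φ at each world:
  s0 (successors {s4, s6}): φ is false.
  s1 (successors {s0, s3, s6}): φ is false.
  s2 (successors {s2, s3}): φ is false.
  s3 (successors {s5}): φ is false.
  s4 (successors {s1, s5}): φ is false.
  s5 (successors {s0, s4, s6}): φ is false.
  s6 (successors {s5}): φ is false.
Detail at s0 (counterexample):
  At s0: Box Box Box not not s requires Box Box not not s at every successor {s4, s6}.
    Box Box not not s fails at s4, so Box Box Box not not s is false at s0.
      At s4: Box Box not not s requires Box not not s at every successor {s1, s5}.
        Box not not s fails at s1, so Box Box not not s is false at s4.

No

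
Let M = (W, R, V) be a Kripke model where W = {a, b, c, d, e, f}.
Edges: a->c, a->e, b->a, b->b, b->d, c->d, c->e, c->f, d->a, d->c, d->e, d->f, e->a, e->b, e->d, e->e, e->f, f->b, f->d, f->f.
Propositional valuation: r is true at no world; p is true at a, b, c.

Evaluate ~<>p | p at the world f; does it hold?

At f: ~<>p is false, p is false, so ~<>p | p is false.
  At f: <>p is true, so ~<>p is false.
    At f: <>p requires p at some successor in {b, d, f}.
      p holds at b, so <>p is true at f.

No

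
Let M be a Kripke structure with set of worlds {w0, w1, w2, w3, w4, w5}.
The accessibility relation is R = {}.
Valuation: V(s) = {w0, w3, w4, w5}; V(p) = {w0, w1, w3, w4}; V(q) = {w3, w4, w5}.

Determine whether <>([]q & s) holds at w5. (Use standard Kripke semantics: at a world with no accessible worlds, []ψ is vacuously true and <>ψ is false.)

At w5: no accessible worlds, so <>([]q & s) is false.

No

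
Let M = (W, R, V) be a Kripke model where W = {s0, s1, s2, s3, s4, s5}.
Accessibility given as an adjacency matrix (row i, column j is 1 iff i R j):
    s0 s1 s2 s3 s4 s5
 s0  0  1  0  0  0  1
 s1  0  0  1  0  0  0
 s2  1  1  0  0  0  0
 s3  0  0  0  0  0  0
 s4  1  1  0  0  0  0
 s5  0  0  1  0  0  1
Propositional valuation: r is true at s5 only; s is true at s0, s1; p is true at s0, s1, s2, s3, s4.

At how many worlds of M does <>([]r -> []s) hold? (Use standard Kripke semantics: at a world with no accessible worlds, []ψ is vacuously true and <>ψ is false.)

5

Let φ = <>([]r -> []s). Evaluate φ at each world:
  s0 (successors {s1, s5}): φ is true.
  s1 (successors {s2}): φ is true.
  s2 (successors {s0, s1}): φ is true.
  s3 (successors ∅): φ is false.
  s4 (successors {s0, s1}): φ is true.
  s5 (successors {s2, s5}): φ is true.
For instance, at s2:
  At s2: <>([]r -> []s) requires []r -> []s at some successor in {s0, s1}.
    []r -> []s holds at s0, so <>([]r -> []s) is true at s2.
      At s0: []r is false, []s is false, so []r -> []s is true.
Satisfying worlds: {s0, s1, s2, s4, s5}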